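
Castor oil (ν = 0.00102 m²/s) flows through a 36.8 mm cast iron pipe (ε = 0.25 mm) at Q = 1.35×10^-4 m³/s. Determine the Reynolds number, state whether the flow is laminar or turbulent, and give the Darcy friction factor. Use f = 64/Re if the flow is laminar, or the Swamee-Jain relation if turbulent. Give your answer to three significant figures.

V = 4Q/(πD²) = 0.1269 m/s
Re = VD/ν = 0.1269·0.0368/0.00102 = 4.58
Re < 2300 → laminar → f = 64/Re = 13.98

Re ≈ 4.58; laminar; f = 64/Re ≈ 14.0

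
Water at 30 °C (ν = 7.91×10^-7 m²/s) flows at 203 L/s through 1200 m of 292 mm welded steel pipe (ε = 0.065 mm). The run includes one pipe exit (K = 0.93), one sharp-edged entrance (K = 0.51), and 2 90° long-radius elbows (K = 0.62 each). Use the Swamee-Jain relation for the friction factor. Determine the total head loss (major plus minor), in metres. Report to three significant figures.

H_L ≈ 30.0 m

V = 4Q/(πD²) = 3.031 m/s; V²/2g = 0.4684 m
Re = 1.12×10^6, ε/D = 2.23×10^-4 → f = 0.01493 (Swamee-Jain)
Major: h_f = f(L/D)·V²/2g = 0.01493·4110·0.4684 = 28.73 m
Minor: ΣK = 2.68; h_m = ΣK·V²/2g = 1.255 m
Total H_L = 28.73 + 1.255 = 29.99 m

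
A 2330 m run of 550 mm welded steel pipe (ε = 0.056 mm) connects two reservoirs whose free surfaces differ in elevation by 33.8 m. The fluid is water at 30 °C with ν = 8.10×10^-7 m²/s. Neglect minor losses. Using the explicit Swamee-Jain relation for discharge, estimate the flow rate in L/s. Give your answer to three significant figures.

Q ≈ 834 L/s

Swamee-Jain (Type II): Q = -0.965·√(gD⁵h_f/L)·ln[ε/(3.7D) + √(3.17ν²L/(gD³h_f))]
√(gD⁵h_f/L) = √(9.81·0.550⁵·33.8/2330) = 0.08463
ε/(3.7D) = 2.75×10^-5; √(3.17ν²L/(gD³h_f)) = 9.37×10^-6
Q = -0.965·0.08463·ln(3.689×10^-5) = 0.8336 m³/s
Check: V = 3.51 m/s, Re = 2.38×10^6, f = 0.01279, h_f = 34.0 m ≈ 33.8 m ✓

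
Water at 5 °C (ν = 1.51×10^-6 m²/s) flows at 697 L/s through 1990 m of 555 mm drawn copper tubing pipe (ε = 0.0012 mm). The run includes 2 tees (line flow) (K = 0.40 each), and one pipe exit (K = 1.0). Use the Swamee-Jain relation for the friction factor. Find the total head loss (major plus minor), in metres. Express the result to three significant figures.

H_L ≈ 18.3 m

V = 4Q/(πD²) = 2.881 m/s; V²/2g = 0.4231 m
Re = 1.06×10^6, ε/D = 2.16×10^-6 → f = 0.01155 (Swamee-Jain)
Major: h_f = f(L/D)·V²/2g = 0.01155·3586·0.4231 = 17.52 m
Minor: ΣK = 1.80; h_m = ΣK·V²/2g = 0.7615 m
Total H_L = 17.52 + 0.7615 = 18.29 m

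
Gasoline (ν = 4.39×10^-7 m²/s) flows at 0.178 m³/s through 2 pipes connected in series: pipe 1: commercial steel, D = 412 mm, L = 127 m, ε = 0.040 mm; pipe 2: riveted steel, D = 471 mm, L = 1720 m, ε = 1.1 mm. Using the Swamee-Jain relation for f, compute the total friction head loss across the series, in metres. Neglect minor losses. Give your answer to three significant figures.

Pipe 1: V = 1.335 m/s, Re = 1.25×10^6, ε/D = 9.71×10^-5, f = 0.01322, h_1 = f(L/D)V²/2g = 0.3704 m
Pipe 2: V = 1.022 m/s, Re = 1.10×10^6, ε/D = 0.00234, f = 0.02464, h_2 = f(L/D)V²/2g = 4.786 m
Series → Q common, losses add: H = Σh = 5.156 m

H ≈ 5.16 m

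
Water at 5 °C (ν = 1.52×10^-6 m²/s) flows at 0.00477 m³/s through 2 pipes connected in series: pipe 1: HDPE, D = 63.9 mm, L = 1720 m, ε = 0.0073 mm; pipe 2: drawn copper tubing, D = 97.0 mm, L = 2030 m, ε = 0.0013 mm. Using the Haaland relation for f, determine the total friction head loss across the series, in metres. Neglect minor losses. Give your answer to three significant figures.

Pipe 1: V = 1.487 m/s, Re = 6.25×10^4, ε/D = 1.14×10^-4, f = 0.02008, h_1 = f(L/D)V²/2g = 60.96 m
Pipe 2: V = 0.6455 m/s, Re = 4.12×10^4, ε/D = 1.34×10^-5, f = 0.02167, h_2 = f(L/D)V²/2g = 9.632 m
Series → Q common, losses add: H = Σh = 70.59 m

H ≈ 70.6 m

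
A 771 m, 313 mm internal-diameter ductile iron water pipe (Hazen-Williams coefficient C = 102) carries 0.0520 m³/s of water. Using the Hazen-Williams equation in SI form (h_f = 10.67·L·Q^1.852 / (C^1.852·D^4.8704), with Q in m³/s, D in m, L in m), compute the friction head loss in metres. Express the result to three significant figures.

h_f = 10.67·771·0.0520^1.852 / (102^1.852·0.313^4.8704) = 1.880 m

h_f ≈ 1.88 m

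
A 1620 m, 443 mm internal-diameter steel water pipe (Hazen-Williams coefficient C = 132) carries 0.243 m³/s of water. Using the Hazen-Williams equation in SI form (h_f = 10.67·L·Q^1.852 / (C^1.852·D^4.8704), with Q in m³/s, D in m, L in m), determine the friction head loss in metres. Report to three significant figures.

h_f ≈ 7.85 m

h_f = 10.67·1620·0.243^1.852 / (132^1.852·0.443^4.8704) = 7.846 m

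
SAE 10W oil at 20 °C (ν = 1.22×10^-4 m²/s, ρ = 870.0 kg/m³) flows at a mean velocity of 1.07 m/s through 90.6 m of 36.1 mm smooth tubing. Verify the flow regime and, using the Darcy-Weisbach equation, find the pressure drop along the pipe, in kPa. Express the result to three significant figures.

Re = VD/ν = 1.07·0.03610/1.22×10^-4 = 317 → laminar (Re < 2300)
f = 64/Re = 0.2021
h_f = f(L/D)V²/(2g) = 0.2021·(90.6/0.03610)·1.07²/(2·9.81) = 29.60 m
Δp = ρg·h_f = 870.0·9.81·29.60 = 252.7 kPa

Δp ≈ 253 kPa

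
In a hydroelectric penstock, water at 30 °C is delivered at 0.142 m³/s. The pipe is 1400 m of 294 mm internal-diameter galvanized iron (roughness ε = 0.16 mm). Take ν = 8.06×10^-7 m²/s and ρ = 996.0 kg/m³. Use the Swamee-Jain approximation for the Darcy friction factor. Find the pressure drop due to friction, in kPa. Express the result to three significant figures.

V = 4Q/(πD²) = 4·0.142/(π·0.294²) = 2.092 m/s
Re = VD/ν = 2.092·0.294/8.06×10^-7 = 7.63×10^5 → turbulent
ε/D = 0.16/294 = 5.44×10^-4
Swamee-Jain: f = 0.01774
h_f = f(L/D)V²/(2g) = 0.01774·(1400/0.294)·2.092²/(2·9.81) = 18.84 m
Δp = ρg·h_f = 996.0·9.81·18.84 = 184.1 kPa

Δp ≈ 184 kPa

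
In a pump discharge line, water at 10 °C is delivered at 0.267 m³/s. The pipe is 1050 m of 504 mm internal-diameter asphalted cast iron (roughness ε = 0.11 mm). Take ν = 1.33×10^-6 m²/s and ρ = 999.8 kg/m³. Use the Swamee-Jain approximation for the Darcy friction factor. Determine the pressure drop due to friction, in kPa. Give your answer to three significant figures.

V = 4Q/(πD²) = 4·0.267/(π·0.504²) = 1.338 m/s
Re = VD/ν = 1.338·0.504/1.33×10^-6 = 5.07×10^5 → turbulent
ε/D = 0.11/504 = 2.18×10^-4
Swamee-Jain: f = 0.01566
h_f = f(L/D)V²/(2g) = 0.01566·(1050/0.504)·1.338²/(2·9.81) = 2.979 m
Δp = ρg·h_f = 999.8·9.81·2.979 = 29.21 kPa

Δp ≈ 29.2 kPa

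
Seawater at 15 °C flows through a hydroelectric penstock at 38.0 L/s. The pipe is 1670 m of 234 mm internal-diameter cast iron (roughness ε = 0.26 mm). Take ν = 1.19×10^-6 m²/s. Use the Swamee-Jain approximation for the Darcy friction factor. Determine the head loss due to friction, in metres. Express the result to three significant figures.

h_f ≈ 6.19 m

V = 4Q/(πD²) = 4·0.0380/(π·0.234²) = 0.8836 m/s
Re = VD/ν = 0.8836·0.234/1.19×10^-6 = 1.74×10^5 → turbulent
ε/D = 0.26/234 = 0.00111
Swamee-Jain: f = 0.02180
h_f = f(L/D)V²/(2g) = 0.02180·(1670/0.234)·0.8836²/(2·9.81) = 6.191 m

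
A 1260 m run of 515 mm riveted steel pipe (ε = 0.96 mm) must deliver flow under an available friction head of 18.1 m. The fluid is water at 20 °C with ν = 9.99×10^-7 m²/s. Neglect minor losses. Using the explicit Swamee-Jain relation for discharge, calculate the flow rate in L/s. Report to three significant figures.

Swamee-Jain (Type II): Q = -0.965·√(gD⁵h_f/L)·ln[ε/(3.7D) + √(3.17ν²L/(gD³h_f))]
√(gD⁵h_f/L) = √(9.81·0.515⁵·18.1/1260) = 0.07145
ε/(3.7D) = 5.04×10^-4; √(3.17ν²L/(gD³h_f)) = 1.28×10^-5
Q = -0.965·0.07145·ln(5.166×10^-4) = 0.5218 m³/s
Check: V = 2.51 m/s, Re = 1.29×10^6, f = 0.02320, h_f = 18.2 m ≈ 18.1 m ✓

Q ≈ 522 L/s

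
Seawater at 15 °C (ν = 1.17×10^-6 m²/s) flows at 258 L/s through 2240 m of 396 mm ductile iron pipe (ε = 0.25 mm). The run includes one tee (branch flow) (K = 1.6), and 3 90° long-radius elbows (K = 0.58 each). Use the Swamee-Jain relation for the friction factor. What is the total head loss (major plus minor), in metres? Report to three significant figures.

V = 4Q/(πD²) = 2.095 m/s; V²/2g = 0.2237 m
Re = 7.09×10^5, ε/D = 6.31×10^-4 → f = 0.01831 (Swamee-Jain)
Major: h_f = f(L/D)·V²/2g = 0.01831·5657·0.2237 = 23.16 m
Minor: ΣK = 3.34; h_m = ΣK·V²/2g = 0.7470 m
Total H_L = 23.16 + 0.7470 = 23.91 m

H_L ≈ 23.9 m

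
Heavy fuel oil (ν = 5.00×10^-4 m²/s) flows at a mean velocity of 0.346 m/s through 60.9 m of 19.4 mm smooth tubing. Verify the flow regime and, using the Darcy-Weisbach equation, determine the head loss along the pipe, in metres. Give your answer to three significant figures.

h_f ≈ 91.3 m

Re = VD/ν = 0.346·0.01940/5.00×10^-4 = 13.4 → laminar (Re < 2300)
f = 64/Re = 4.767
h_f = f(L/D)V²/(2g) = 4.767·(60.9/0.01940)·0.346²/(2·9.81) = 91.31 m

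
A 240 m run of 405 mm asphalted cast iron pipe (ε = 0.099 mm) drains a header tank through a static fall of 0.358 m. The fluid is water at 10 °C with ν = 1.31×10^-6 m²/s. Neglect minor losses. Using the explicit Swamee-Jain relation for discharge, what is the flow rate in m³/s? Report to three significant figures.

Swamee-Jain (Type II): Q = -0.965·√(gD⁵h_f/L)·ln[ε/(3.7D) + √(3.17ν²L/(gD³h_f))]
√(gD⁵h_f/L) = √(9.81·0.405⁵·0.358/240) = 0.01263
ε/(3.7D) = 6.61×10^-5; √(3.17ν²L/(gD³h_f)) = 7.48×10^-5
Q = -0.965·0.01263·ln(1.409×10^-4) = 0.1081 m³/s
Check: V = 0.839 m/s, Re = 2.59×10^5, f = 0.01691, h_f = 0.359 m ≈ 0.358 m ✓

Q ≈ 0.108 m³/s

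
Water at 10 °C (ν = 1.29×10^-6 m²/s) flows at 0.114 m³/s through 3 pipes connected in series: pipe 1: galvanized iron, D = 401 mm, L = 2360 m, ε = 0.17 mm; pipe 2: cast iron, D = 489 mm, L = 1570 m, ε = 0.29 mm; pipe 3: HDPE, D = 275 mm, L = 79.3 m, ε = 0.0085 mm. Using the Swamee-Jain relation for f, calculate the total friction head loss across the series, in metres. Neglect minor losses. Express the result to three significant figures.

H ≈ 6.31 m

Pipe 1: V = 0.9027 m/s, Re = 2.81×10^5, ε/D = 4.24×10^-4, f = 0.01797, h_1 = f(L/D)V²/2g = 4.392 m
Pipe 2: V = 0.6070 m/s, Re = 2.30×10^5, ε/D = 5.93×10^-4, f = 0.01919, h_2 = f(L/D)V²/2g = 1.157 m
Pipe 3: V = 1.919 m/s, Re = 4.09×10^5, ε/D = 3.09×10^-5, f = 0.01400, h_3 = f(L/D)V²/2g = 0.7579 m
Series → Q common, losses add: H = Σh = 6.308 m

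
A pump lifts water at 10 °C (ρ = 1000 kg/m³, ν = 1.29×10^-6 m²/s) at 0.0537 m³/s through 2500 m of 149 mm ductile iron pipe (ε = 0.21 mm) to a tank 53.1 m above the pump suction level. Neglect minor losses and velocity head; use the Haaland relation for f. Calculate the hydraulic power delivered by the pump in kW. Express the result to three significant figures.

V = 4Q/(πD²) = 3.080 m/s; Re = 3.56×10^5; ε/D = 0.00141; f = 0.02200
h_f = f(L/D)V²/2g = 178.4 m
Total head H = z + h_f = 53.1 + 178.4 = 231.5 m
P_hyd = ρgQH = 1000·9.81·0.0537·231.5 = 122.0 kW

P_hyd ≈ 122 kW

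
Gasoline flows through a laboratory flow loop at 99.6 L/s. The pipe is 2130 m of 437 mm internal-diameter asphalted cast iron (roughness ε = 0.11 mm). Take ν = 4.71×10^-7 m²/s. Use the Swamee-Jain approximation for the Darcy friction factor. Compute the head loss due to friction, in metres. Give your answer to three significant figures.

h_f ≈ 1.72 m

V = 4Q/(πD²) = 4·0.0996/(π·0.437²) = 0.6641 m/s
Re = VD/ν = 0.6641·0.437/4.71×10^-7 = 6.16×10^5 → turbulent
ε/D = 0.11/437 = 2.52×10^-4
Swamee-Jain: f = 0.01574
h_f = f(L/D)V²/(2g) = 0.01574·(2130/0.437)·0.6641²/(2·9.81) = 1.724 m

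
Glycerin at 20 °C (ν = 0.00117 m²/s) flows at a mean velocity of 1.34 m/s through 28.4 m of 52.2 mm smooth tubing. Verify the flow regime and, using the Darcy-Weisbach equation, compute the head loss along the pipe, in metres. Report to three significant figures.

h_f ≈ 53.3 m

Re = VD/ν = 1.34·0.05220/0.00117 = 59.8 → laminar (Re < 2300)
f = 64/Re = 1.071
h_f = f(L/D)V²/(2g) = 1.071·(28.4/0.05220)·1.34²/(2·9.81) = 53.30 m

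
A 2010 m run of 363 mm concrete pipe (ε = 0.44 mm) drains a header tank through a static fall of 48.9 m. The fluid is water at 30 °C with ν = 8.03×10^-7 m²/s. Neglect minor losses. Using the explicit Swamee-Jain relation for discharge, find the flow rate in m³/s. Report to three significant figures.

Q ≈ 0.299 m³/s

Swamee-Jain (Type II): Q = -0.965·√(gD⁵h_f/L)·ln[ε/(3.7D) + √(3.17ν²L/(gD³h_f))]
√(gD⁵h_f/L) = √(9.81·0.363⁵·48.9/2010) = 0.03878
ε/(3.7D) = 3.28×10^-4; √(3.17ν²L/(gD³h_f)) = 1.34×10^-5
Q = -0.965·0.03878·ln(3.410×10^-4) = 0.2988 m³/s
Check: V = 2.89 m/s, Re = 1.31×10^6, f = 0.02087, h_f = 49.1 m ≈ 48.9 m ✓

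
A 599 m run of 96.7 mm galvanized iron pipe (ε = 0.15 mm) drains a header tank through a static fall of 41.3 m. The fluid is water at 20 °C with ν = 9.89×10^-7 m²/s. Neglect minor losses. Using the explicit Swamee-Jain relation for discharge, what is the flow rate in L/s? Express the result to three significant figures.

Swamee-Jain (Type II): Q = -0.965·√(gD⁵h_f/L)·ln[ε/(3.7D) + √(3.17ν²L/(gD³h_f))]
√(gD⁵h_f/L) = √(9.81·0.0967⁵·41.3/599) = 0.002391
ε/(3.7D) = 4.19×10^-4; √(3.17ν²L/(gD³h_f)) = 7.12×10^-5
Q = -0.965·0.002391·ln(4.904×10^-4) = 0.01759 m³/s
Check: V = 2.39 m/s, Re = 2.34×10^5, f = 0.02299, h_f = 41.6 m ≈ 41.3 m ✓

Q ≈ 17.6 L/s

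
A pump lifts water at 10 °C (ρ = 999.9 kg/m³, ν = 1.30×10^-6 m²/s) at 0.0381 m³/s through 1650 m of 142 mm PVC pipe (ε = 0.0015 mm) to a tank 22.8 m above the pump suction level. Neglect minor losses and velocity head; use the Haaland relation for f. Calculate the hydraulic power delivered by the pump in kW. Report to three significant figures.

V = 4Q/(πD²) = 2.406 m/s; Re = 2.63×10^5; ε/D = 1.06×10^-5; f = 0.01478
h_f = f(L/D)V²/2g = 50.67 m
Total head H = z + h_f = 22.8 + 50.67 = 73.47 m
P_hyd = ρgQH = 999.9·9.81·0.0381·73.47 = 27.46 kW

P_hyd ≈ 27.5 kW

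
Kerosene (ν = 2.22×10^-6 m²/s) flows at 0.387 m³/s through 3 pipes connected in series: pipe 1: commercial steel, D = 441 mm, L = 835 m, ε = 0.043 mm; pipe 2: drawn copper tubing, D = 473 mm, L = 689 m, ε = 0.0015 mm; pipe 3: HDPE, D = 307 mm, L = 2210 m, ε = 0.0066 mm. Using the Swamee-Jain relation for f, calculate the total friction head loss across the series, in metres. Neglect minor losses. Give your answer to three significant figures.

Pipe 1: V = 2.534 m/s, Re = 5.03×10^5, ε/D = 9.75×10^-5, f = 0.01443, h_1 = f(L/D)V²/2g = 8.937 m
Pipe 2: V = 2.202 m/s, Re = 4.69×10^5, ε/D = 3.17×10^-6, f = 0.01329, h_2 = f(L/D)V²/2g = 4.786 m
Pipe 3: V = 5.228 m/s, Re = 7.23×10^5, ε/D = 2.15×10^-5, f = 0.01269, h_3 = f(L/D)V²/2g = 127.2 m
Series → Q common, losses add: H = Σh = 141.0 m

H ≈ 141 m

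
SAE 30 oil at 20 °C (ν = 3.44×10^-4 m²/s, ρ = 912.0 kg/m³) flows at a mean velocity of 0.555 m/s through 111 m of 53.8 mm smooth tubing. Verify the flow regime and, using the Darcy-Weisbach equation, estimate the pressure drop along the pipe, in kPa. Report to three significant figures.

Δp ≈ 214 kPa

Re = VD/ν = 0.555·0.05380/3.44×10^-4 = 86.8 → laminar (Re < 2300)
f = 64/Re = 0.7373
h_f = f(L/D)V²/(2g) = 0.7373·(111/0.05380)·0.555²/(2·9.81) = 23.88 m
Δp = ρg·h_f = 912.0·9.81·23.88 = 213.7 kPa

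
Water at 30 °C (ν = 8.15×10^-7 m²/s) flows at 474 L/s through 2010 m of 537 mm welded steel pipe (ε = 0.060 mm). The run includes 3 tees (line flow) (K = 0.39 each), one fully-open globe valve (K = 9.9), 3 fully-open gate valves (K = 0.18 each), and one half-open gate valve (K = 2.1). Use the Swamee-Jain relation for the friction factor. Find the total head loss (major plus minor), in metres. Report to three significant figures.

H_L ≈ 14.2 m

V = 4Q/(πD²) = 2.093 m/s; V²/2g = 0.2232 m
Re = 1.38×10^6, ε/D = 1.12×10^-4 → f = 0.01336 (Swamee-Jain)
Major: h_f = f(L/D)·V²/2g = 0.01336·3743·0.2232 = 11.17 m
Minor: ΣK = 13.7; h_m = ΣK·V²/2g = 3.061 m
Total H_L = 11.17 + 3.061 = 14.23 m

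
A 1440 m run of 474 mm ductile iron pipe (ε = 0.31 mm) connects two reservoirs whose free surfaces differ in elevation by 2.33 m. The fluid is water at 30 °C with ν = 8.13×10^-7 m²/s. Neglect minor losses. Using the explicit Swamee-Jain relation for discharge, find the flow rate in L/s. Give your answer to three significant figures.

Q ≈ 159 L/s

Swamee-Jain (Type II): Q = -0.965·√(gD⁵h_f/L)·ln[ε/(3.7D) + √(3.17ν²L/(gD³h_f))]
√(gD⁵h_f/L) = √(9.81·0.474⁵·2.33/1440) = 0.01949
ε/(3.7D) = 1.77×10^-4; √(3.17ν²L/(gD³h_f)) = 3.52×10^-5
Q = -0.965·0.01949·ln(2.120×10^-4) = 0.1591 m³/s
Check: V = 0.902 m/s, Re = 5.26×10^5, f = 0.01864, h_f = 2.35 m ≈ 2.33 m ✓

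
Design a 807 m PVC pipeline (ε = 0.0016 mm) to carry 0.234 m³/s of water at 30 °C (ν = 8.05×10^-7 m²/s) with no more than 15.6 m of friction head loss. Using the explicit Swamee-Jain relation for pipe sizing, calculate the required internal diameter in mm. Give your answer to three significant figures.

Swamee-Jain (Type III): D = 0.66·[ε^1.25·(LQ²/(gh_f))^4.75 + ν·Q^9.4·(L/(gh_f))^5.2]^0.04
LQ²/(gh_f) = 0.2887; L/(gh_f) = 5.273
Term 1 = ε^1.25·(…)^4.75 = 1.56×10^-10; Term 2 = ν·Q^9.4·(…)^5.2 = 5.39×10^-9
D = 0.66·(1.56×10^-10 + 5.39×10^-9)^0.04 = 0.3085 m = 309 mm
Check: V = 3.13 m/s, Re = 1.20×10^6, f = 0.01140, h_f = 14.9 m ≈ 15.6 m ✓

D ≈ 309 mm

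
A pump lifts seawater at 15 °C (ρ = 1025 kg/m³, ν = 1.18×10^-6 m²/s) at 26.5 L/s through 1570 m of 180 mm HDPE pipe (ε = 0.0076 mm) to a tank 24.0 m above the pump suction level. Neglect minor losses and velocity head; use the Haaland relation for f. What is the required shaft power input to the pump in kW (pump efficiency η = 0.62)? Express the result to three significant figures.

P_shaft ≈ 13.7 kW

V = 4Q/(πD²) = 1.041 m/s; Re = 1.59×10^5; ε/D = 4.22×10^-5; f = 0.01646
h_f = f(L/D)V²/2g = 7.934 m
Total head H = z + h_f = 24.0 + 7.934 = 31.93 m
P_hyd = ρgQH = 1025·9.81·0.0265·31.93 = 8.509 kW
P_shaft = P_hyd/η = 8.509/0.62 = 13.72 kW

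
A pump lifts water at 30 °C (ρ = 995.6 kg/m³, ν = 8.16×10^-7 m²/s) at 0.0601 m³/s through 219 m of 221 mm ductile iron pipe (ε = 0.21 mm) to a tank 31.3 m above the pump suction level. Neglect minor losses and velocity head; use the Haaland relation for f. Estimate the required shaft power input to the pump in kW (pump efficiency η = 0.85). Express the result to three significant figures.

P_shaft ≈ 23.3 kW

V = 4Q/(πD²) = 1.567 m/s; Re = 4.24×10^5; ε/D = 9.50×10^-4; f = 0.02007
h_f = f(L/D)V²/2g = 2.488 m
Total head H = z + h_f = 31.3 + 2.488 = 33.79 m
P_hyd = ρgQH = 995.6·9.81·0.0601·33.79 = 19.83 kW
P_shaft = P_hyd/η = 19.83/0.85 = 23.33 kW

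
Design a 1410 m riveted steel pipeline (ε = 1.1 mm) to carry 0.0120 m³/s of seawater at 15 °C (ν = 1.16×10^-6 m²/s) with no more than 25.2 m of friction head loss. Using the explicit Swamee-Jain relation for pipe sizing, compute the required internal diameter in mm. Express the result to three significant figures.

D ≈ 122 mm

Swamee-Jain (Type III): D = 0.66·[ε^1.25·(LQ²/(gh_f))^4.75 + ν·Q^9.4·(L/(gh_f))^5.2]^0.04
LQ²/(gh_f) = 8.213×10^-4; L/(gh_f) = 5.704
Term 1 = ε^1.25·(…)^4.75 = 4.42×10^-19; Term 2 = ν·Q^9.4·(…)^5.2 = 8.72×10^-21
D = 0.66·(4.42×10^-19 + 8.72×10^-21)^0.04 = 0.1218 m = 122 mm
Check: V = 1.03 m/s, Re = 1.08×10^5, f = 0.03746, h_f = 23.4 m ≈ 25.2 m ✓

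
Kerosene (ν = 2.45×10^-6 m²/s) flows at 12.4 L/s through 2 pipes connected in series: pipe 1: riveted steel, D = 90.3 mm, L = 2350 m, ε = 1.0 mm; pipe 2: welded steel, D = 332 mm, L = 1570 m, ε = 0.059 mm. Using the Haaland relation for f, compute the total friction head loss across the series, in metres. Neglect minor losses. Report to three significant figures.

Pipe 1: V = 1.936 m/s, Re = 7.14×10^4, ε/D = 0.0111, f = 0.04006, h_1 = f(L/D)V²/2g = 199.2 m
Pipe 2: V = 0.1432 m/s, Re = 1.94×10^4, ε/D = 1.78×10^-4, f = 0.02623, h_2 = f(L/D)V²/2g = 0.1297 m
Series → Q common, losses add: H = Σh = 199.3 m

H ≈ 199 m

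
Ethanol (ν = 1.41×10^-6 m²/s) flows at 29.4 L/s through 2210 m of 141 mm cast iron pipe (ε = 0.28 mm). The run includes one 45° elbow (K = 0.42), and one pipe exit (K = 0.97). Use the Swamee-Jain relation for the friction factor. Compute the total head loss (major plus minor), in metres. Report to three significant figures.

H_L ≈ 69.6 m

V = 4Q/(πD²) = 1.883 m/s; V²/2g = 0.1807 m
Re = 1.88×10^5, ε/D = 0.00199 → f = 0.02450 (Swamee-Jain)
Major: h_f = f(L/D)·V²/2g = 0.02450·15674·0.1807 = 69.39 m
Minor: ΣK = 1.39; h_m = ΣK·V²/2g = 0.2512 m
Total H_L = 69.39 + 0.2512 = 69.65 m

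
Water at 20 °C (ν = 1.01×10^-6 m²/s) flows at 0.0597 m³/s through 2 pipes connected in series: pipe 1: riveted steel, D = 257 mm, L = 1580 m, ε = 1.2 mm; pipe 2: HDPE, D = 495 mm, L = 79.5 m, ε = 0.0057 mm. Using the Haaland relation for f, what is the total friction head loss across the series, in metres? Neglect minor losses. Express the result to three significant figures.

Pipe 1: V = 1.151 m/s, Re = 2.93×10^5, ε/D = 0.00467, f = 0.03012, h_1 = f(L/D)V²/2g = 12.50 m
Pipe 2: V = 0.3102 m/s, Re = 1.52×10^5, ε/D = 1.15×10^-5, f = 0.01642, h_2 = f(L/D)V²/2g = 0.01293 m
Series → Q common, losses add: H = Σh = 12.51 m

H ≈ 12.5 m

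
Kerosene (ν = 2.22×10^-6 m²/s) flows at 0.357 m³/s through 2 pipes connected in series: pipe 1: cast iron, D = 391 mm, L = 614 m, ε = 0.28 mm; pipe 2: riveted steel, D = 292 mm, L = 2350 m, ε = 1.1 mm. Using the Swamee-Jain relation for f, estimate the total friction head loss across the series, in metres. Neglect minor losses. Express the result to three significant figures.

Pipe 1: V = 2.973 m/s, Re = 5.24×10^5, ε/D = 7.16×10^-4, f = 0.01897, h_1 = f(L/D)V²/2g = 13.42 m
Pipe 2: V = 5.331 m/s, Re = 7.01×10^5, ε/D = 0.00377, f = 0.02817, h_2 = f(L/D)V²/2g = 328.4 m
Series → Q common, losses add: H = Σh = 341.8 m

H ≈ 342 m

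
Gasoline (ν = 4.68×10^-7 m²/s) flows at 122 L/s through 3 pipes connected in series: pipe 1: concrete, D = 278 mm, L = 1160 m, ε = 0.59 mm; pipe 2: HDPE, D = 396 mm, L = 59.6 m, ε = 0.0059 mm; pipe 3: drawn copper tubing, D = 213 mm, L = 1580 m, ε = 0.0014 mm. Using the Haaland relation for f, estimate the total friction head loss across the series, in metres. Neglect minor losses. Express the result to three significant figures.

H ≈ 69.1 m

Pipe 1: V = 2.010 m/s, Re = 1.19×10^6, ε/D = 0.00212, f = 0.02397, h_1 = f(L/D)V²/2g = 20.60 m
Pipe 2: V = 0.9906 m/s, Re = 8.38×10^5, ε/D = 1.49×10^-5, f = 0.01218, h_2 = f(L/D)V²/2g = 0.09169 m
Pipe 3: V = 3.424 m/s, Re = 1.56×10^6, ε/D = 6.57×10^-6, f = 0.01093, h_3 = f(L/D)V²/2g = 48.42 m
Series → Q common, losses add: H = Σh = 69.11 m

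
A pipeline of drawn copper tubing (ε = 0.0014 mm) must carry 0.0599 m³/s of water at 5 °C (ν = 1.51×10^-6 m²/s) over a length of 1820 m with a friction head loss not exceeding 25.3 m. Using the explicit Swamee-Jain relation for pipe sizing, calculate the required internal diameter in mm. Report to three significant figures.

D ≈ 203 mm

Swamee-Jain (Type III): D = 0.66·[ε^1.25·(LQ²/(gh_f))^4.75 + ν·Q^9.4·(L/(gh_f))^5.2]^0.04
LQ²/(gh_f) = 0.02631; L/(gh_f) = 7.333
Term 1 = ε^1.25·(…)^4.75 = 1.51×10^-15; Term 2 = ν·Q^9.4·(…)^5.2 = 1.54×10^-13
D = 0.66·(1.51×10^-15 + 1.54×10^-13)^0.04 = 0.2028 m = 203 mm
Check: V = 1.85 m/s, Re = 2.49×10^5, f = 0.01496, h_f = 23.5 m ≈ 25.3 m ✓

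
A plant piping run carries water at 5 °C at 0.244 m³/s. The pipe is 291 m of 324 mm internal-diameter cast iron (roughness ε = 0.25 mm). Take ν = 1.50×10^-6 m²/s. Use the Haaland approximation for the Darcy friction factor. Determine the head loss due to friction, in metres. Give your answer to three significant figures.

V = 4Q/(πD²) = 4·0.244/(π·0.324²) = 2.959 m/s
Re = VD/ν = 2.959·0.324/1.50×10^-6 = 6.39×10^5 → turbulent
ε/D = 0.25/324 = 7.72×10^-4
Haaland: f = 0.01898
h_f = f(L/D)V²/(2g) = 0.01898·(291/0.324)·2.959²/(2·9.81) = 7.612 m

h_f ≈ 7.61 m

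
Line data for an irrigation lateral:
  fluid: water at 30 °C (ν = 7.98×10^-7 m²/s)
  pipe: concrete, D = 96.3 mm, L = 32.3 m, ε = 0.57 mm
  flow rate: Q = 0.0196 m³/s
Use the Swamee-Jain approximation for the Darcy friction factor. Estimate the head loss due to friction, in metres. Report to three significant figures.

V = 4Q/(πD²) = 4·0.0196/(π·0.0963²) = 2.691 m/s
Re = VD/ν = 2.691·0.0963/7.98×10^-7 = 3.25×10^5 → turbulent
ε/D = 0.57/96.3 = 0.00592
Swamee-Jain: f = 0.03237
h_f = f(L/D)V²/(2g) = 0.03237·(32.3/0.0963)·2.691²/(2·9.81) = 4.007 m

h_f ≈ 4.01 m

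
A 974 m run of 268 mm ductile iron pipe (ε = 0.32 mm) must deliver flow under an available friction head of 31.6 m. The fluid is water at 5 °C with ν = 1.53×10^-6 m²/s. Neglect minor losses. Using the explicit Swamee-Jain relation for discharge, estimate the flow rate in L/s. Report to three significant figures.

Q ≈ 161 L/s

Swamee-Jain (Type II): Q = -0.965·√(gD⁵h_f/L)·ln[ε/(3.7D) + √(3.17ν²L/(gD³h_f))]
√(gD⁵h_f/L) = √(9.81·0.268⁵·31.6/974) = 0.02098
ε/(3.7D) = 3.23×10^-4; √(3.17ν²L/(gD³h_f)) = 3.48×10^-5
Q = -0.965·0.02098·ln(3.575×10^-4) = 0.1607 m³/s
Check: V = 2.85 m/s, Re = 4.99×10^5, f = 0.02116, h_f = 31.8 m ≈ 31.6 m ✓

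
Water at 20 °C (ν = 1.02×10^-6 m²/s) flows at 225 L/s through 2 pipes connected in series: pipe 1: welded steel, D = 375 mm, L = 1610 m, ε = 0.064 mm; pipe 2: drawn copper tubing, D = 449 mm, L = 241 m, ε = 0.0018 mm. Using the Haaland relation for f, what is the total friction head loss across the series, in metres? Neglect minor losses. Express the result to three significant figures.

H ≈ 13.9 m

Pipe 1: V = 2.037 m/s, Re = 7.49×10^5, ε/D = 1.71×10^-4, f = 0.01453, h_1 = f(L/D)V²/2g = 13.19 m
Pipe 2: V = 1.421 m/s, Re = 6.26×10^5, ε/D = 4.01×10^-6, f = 0.01261, h_2 = f(L/D)V²/2g = 0.6964 m
Series → Q common, losses add: H = Σh = 13.89 m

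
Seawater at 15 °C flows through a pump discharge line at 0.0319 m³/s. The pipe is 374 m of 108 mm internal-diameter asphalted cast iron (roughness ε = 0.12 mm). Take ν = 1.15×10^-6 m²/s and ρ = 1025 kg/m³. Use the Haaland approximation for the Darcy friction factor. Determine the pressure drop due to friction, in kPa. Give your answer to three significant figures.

Δp ≈ 450 kPa

V = 4Q/(πD²) = 4·0.0319/(π·0.108²) = 3.482 m/s
Re = VD/ν = 3.482·0.108/1.15×10^-6 = 3.27×10^5 → turbulent
ε/D = 0.12/108 = 0.00111
Haaland: f = 0.02092
h_f = f(L/D)V²/(2g) = 0.02092·(374/0.108)·3.482²/(2·9.81) = 44.77 m
Δp = ρg·h_f = 1025·9.81·44.77 = 450.2 kPa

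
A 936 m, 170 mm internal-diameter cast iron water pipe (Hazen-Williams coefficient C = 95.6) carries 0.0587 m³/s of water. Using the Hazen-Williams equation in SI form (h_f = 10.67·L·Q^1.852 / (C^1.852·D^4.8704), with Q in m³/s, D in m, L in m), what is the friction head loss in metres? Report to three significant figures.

h_f = 10.67·936·0.0587^1.852 / (95.6^1.852·0.170^4.8704) = 62.98 m

h_f ≈ 63.0 m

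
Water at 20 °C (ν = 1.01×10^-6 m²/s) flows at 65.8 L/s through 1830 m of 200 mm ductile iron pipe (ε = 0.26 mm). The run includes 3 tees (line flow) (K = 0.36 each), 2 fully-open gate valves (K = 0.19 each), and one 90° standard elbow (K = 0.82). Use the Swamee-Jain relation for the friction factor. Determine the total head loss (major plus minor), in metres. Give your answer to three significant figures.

V = 4Q/(πD²) = 2.094 m/s; V²/2g = 0.2236 m
Re = 4.15×10^5, ε/D = 0.00130 → f = 0.02168 (Swamee-Jain)
Major: h_f = f(L/D)·V²/2g = 0.02168·9150·0.2236 = 44.35 m
Minor: ΣK = 2.28; h_m = ΣK·V²/2g = 0.5098 m
Total H_L = 44.35 + 0.5098 = 44.86 m

H_L ≈ 44.9 m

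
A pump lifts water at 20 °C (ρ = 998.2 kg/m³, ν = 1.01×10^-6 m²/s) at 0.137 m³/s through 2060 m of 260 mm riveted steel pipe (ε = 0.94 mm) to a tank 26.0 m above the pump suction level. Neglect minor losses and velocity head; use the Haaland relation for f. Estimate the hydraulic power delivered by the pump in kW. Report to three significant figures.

V = 4Q/(πD²) = 2.580 m/s; Re = 6.64×10^5; ε/D = 0.00362; f = 0.02781
h_f = f(L/D)V²/2g = 74.78 m
Total head H = z + h_f = 26.0 + 74.78 = 100.8 m
P_hyd = ρgQH = 998.2·9.81·0.137·100.8 = 135.2 kW

P_hyd ≈ 135 kW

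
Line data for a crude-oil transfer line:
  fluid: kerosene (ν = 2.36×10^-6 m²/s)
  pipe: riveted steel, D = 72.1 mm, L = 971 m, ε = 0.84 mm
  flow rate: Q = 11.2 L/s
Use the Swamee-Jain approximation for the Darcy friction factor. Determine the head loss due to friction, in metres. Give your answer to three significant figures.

h_f ≈ 211 m

V = 4Q/(πD²) = 4·0.0112/(π·0.0721²) = 2.743 m/s
Re = VD/ν = 2.743·0.0721/2.36×10^-6 = 8.38×10^4 → turbulent
ε/D = 0.84/72.1 = 0.0117
Swamee-Jain: f = 0.04086
h_f = f(L/D)V²/(2g) = 0.04086·(971/0.0721)·2.743²/(2·9.81) = 211.1 m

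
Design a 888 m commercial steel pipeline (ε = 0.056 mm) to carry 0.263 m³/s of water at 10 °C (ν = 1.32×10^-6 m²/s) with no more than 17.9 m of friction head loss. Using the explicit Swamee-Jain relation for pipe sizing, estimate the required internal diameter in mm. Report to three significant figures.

Swamee-Jain (Type III): D = 0.66·[ε^1.25·(LQ²/(gh_f))^4.75 + ν·Q^9.4·(L/(gh_f))^5.2]^0.04
LQ²/(gh_f) = 0.3498; L/(gh_f) = 5.057
Term 1 = ε^1.25·(…)^4.75 = 3.30×10^-8; Term 2 = ν·Q^9.4·(…)^5.2 = 2.13×10^-8
D = 0.66·(3.30×10^-8 + 2.13×10^-8)^0.04 = 0.3380 m = 338 mm
Check: V = 2.93 m/s, Re = 7.51×10^5, f = 0.01467, h_f = 16.9 m ≈ 17.9 m ✓

D ≈ 338 mm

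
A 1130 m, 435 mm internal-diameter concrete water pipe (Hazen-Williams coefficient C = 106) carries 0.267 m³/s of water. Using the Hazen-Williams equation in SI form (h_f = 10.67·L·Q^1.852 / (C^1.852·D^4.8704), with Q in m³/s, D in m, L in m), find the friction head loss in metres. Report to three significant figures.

h_f ≈ 10.7 m

h_f = 10.67·1130·0.267^1.852 / (106^1.852·0.435^4.8704) = 10.69 m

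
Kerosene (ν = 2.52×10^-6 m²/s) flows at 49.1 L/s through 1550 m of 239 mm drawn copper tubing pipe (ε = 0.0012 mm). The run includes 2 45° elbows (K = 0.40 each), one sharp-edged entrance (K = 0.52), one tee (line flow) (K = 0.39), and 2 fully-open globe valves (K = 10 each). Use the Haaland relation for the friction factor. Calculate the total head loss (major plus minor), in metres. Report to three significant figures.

V = 4Q/(πD²) = 1.094 m/s; V²/2g = 0.06105 m
Re = 1.04×10^5, ε/D = 5.02×10^-6 → f = 0.01770 (Haaland)
Major: h_f = f(L/D)·V²/2g = 0.01770·6485·0.06105 = 7.010 m
Minor: ΣK = 21.7; h_m = ΣK·V²/2g = 1.325 m
Total H_L = 7.010 + 1.325 = 8.335 m

H_L ≈ 8.34 m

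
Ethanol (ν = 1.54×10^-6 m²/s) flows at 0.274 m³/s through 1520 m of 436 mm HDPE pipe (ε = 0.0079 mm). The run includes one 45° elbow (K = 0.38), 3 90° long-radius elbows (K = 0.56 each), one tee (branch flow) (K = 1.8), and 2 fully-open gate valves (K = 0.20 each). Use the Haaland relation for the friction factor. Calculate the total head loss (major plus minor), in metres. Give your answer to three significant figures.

H_L ≈ 8.63 m

V = 4Q/(πD²) = 1.835 m/s; V²/2g = 0.1717 m
Re = 5.20×10^5, ε/D = 1.81×10^-5 → f = 0.01319 (Haaland)
Major: h_f = f(L/D)·V²/2g = 0.01319·3486·0.1717 = 7.895 m
Minor: ΣK = 4.26; h_m = ΣK·V²/2g = 0.7313 m
Total H_L = 7.895 + 0.7313 = 8.626 m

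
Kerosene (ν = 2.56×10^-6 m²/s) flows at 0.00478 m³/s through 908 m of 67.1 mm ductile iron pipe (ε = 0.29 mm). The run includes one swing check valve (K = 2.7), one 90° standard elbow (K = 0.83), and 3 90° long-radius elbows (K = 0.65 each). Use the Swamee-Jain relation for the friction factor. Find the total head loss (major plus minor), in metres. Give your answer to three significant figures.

V = 4Q/(πD²) = 1.352 m/s; V²/2g = 0.09313 m
Re = 3.54×10^4, ε/D = 0.00432 → f = 0.03217 (Swamee-Jain)
Major: h_f = f(L/D)·V²/2g = 0.03217·13532·0.09313 = 40.54 m
Minor: ΣK = 5.48; h_m = ΣK·V²/2g = 0.5103 m
Total H_L = 40.54 + 0.5103 = 41.05 m

H_L ≈ 41.0 m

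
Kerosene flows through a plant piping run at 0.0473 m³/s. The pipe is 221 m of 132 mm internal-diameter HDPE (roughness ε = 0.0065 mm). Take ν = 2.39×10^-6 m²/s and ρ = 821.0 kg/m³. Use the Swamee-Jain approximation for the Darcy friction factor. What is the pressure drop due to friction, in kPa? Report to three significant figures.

V = 4Q/(πD²) = 4·0.0473/(π·0.132²) = 3.456 m/s
Re = VD/ν = 3.456·0.132/2.39×10^-6 = 1.91×10^5 → turbulent
ε/D = 0.0065/132 = 4.92×10^-5
Swamee-Jain: f = 0.01610
h_f = f(L/D)V²/(2g) = 0.01610·(221/0.132)·3.456²/(2·9.81) = 16.42 m
Δp = ρg·h_f = 821.0·9.81·16.42 = 132.2 kPa

Δp ≈ 132 kPa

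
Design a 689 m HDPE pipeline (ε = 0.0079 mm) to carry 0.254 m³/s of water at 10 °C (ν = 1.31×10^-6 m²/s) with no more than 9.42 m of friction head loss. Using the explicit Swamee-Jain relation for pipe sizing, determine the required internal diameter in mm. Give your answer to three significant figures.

Swamee-Jain (Type III): D = 0.66·[ε^1.25·(LQ²/(gh_f))^4.75 + ν·Q^9.4·(L/(gh_f))^5.2]^0.04
LQ²/(gh_f) = 0.4810; L/(gh_f) = 7.456
Term 1 = ε^1.25·(…)^4.75 = 1.30×10^-8; Term 2 = ν·Q^9.4·(…)^5.2 = 1.15×10^-7
D = 0.66·(1.30×10^-8 + 1.15×10^-7)^0.04 = 0.3498 m = 350 mm
Check: V = 2.64 m/s, Re = 7.06×10^5, f = 0.01275, h_f = 8.95 m ≈ 9.42 m ✓

D ≈ 350 mm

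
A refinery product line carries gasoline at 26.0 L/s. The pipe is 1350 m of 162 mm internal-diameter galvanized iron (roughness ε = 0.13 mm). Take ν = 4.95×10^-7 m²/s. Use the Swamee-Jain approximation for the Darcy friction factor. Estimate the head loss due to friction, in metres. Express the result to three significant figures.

h_f ≈ 13.2 m

V = 4Q/(πD²) = 4·0.0260/(π·0.162²) = 1.261 m/s
Re = VD/ν = 1.261·0.162/4.95×10^-7 = 4.13×10^5 → turbulent
ε/D = 0.13/162 = 8.02×10^-4
Swamee-Jain: f = 0.01959
h_f = f(L/D)V²/(2g) = 0.01959·(1350/0.162)·1.261²/(2·9.81) = 13.24 m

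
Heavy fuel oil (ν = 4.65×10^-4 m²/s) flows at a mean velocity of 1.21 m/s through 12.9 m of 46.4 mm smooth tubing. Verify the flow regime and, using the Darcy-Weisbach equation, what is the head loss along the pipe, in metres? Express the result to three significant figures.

Re = VD/ν = 1.21·0.04640/4.65×10^-4 = 121 → laminar (Re < 2300)
f = 64/Re = 0.5301
h_f = f(L/D)V²/(2g) = 0.5301·(12.9/0.04640)·1.21²/(2·9.81) = 11.00 m

h_f ≈ 11.0 m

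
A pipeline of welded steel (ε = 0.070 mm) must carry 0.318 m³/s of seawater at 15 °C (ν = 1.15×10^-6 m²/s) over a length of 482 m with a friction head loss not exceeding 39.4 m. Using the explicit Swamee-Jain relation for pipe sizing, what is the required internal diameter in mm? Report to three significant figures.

D ≈ 278 mm

Swamee-Jain (Type III): D = 0.66·[ε^1.25·(LQ²/(gh_f))^4.75 + ν·Q^9.4·(L/(gh_f))^5.2]^0.04
LQ²/(gh_f) = 0.1261; L/(gh_f) = 1.247
Term 1 = ε^1.25·(…)^4.75 = 3.43×10^-10; Term 2 = ν·Q^9.4·(…)^5.2 = 7.62×10^-11
D = 0.66·(3.43×10^-10 + 7.62×10^-11)^0.04 = 0.2782 m = 278 mm
Check: V = 5.23 m/s, Re = 1.27×10^6, f = 0.01514, h_f = 36.6 m ≈ 39.4 m ✓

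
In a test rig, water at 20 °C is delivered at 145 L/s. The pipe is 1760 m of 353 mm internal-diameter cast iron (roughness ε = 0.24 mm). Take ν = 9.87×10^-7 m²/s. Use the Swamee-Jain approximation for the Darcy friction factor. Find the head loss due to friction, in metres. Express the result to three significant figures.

V = 4Q/(πD²) = 4·0.145/(π·0.353²) = 1.482 m/s
Re = VD/ν = 1.482·0.353/9.87×10^-7 = 5.30×10^5 → turbulent
ε/D = 0.24/353 = 6.80×10^-4
Swamee-Jain: f = 0.01877
h_f = f(L/D)V²/(2g) = 0.01877·(1760/0.353)·1.482²/(2·9.81) = 10.47 m

h_f ≈ 10.5 m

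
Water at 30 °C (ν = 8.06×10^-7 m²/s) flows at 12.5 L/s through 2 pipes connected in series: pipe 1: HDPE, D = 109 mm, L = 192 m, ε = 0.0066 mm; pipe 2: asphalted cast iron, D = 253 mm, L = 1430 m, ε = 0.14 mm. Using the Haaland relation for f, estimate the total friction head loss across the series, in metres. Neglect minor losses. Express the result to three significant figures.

H ≈ 2.98 m

Pipe 1: V = 1.340 m/s, Re = 1.81×10^5, ε/D = 6.06×10^-5, f = 0.01618, h_1 = f(L/D)V²/2g = 2.607 m
Pipe 2: V = 0.2486 m/s, Re = 7.80×10^4, ε/D = 5.53×10^-4, f = 0.02095, h_2 = f(L/D)V²/2g = 0.3732 m
Series → Q common, losses add: H = Σh = 2.981 m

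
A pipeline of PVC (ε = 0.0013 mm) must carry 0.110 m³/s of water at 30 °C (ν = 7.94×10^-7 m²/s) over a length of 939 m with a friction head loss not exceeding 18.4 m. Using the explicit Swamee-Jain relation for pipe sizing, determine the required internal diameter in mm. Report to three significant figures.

Swamee-Jain (Type III): D = 0.66·[ε^1.25·(LQ²/(gh_f))^4.75 + ν·Q^9.4·(L/(gh_f))^5.2]^0.04
LQ²/(gh_f) = 0.06295; L/(gh_f) = 5.202
Term 1 = ε^1.25·(…)^4.75 = 8.66×10^-14; Term 2 = ν·Q^9.4·(…)^5.2 = 4.10×10^-12
D = 0.66·(8.66×10^-14 + 4.10×10^-12)^0.04 = 0.2314 m = 231 mm
Check: V = 2.61 m/s, Re = 7.62×10^5, f = 0.01228, h_f = 17.4 m ≈ 18.4 m ✓

D ≈ 231 mm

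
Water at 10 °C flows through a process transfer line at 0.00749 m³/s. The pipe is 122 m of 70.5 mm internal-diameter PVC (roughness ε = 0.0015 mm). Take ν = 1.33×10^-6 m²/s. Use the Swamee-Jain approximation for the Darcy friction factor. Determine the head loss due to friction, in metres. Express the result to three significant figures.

V = 4Q/(πD²) = 4·0.00749/(π·0.0705²) = 1.919 m/s
Re = VD/ν = 1.919·0.0705/1.33×10^-6 = 1.02×10^5 → turbulent
ε/D = 0.0015/70.5 = 2.13×10^-5
Swamee-Jain: f = 0.01793
h_f = f(L/D)V²/(2g) = 0.01793·(122/0.0705)·1.919²/(2·9.81) = 5.822 m

h_f ≈ 5.82 m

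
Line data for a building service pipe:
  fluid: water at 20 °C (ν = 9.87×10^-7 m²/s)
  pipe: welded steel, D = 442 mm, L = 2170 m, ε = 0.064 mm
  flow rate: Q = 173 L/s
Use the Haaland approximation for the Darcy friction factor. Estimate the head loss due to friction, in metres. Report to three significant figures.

V = 4Q/(πD²) = 4·0.173/(π·0.442²) = 1.127 m/s
Re = VD/ν = 1.127·0.442/9.87×10^-7 = 5.05×10^5 → turbulent
ε/D = 0.064/442 = 1.45×10^-4
Haaland: f = 0.01473
h_f = f(L/D)V²/(2g) = 0.01473·(2170/0.442)·1.127²/(2·9.81) = 4.686 m

h_f ≈ 4.69 m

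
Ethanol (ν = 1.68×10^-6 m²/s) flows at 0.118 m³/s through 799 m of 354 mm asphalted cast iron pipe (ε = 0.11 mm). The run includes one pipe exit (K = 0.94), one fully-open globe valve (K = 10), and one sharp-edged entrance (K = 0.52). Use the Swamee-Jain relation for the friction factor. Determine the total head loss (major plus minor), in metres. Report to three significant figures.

H_L ≈ 3.72 m

V = 4Q/(πD²) = 1.199 m/s; V²/2g = 0.07326 m
Re = 2.53×10^5, ε/D = 3.11×10^-4 → f = 0.01742 (Swamee-Jain)
Major: h_f = f(L/D)·V²/2g = 0.01742·2257·0.07326 = 2.880 m
Minor: ΣK = 11.5; h_m = ΣK·V²/2g = 0.8396 m
Total H_L = 2.880 + 0.8396 = 3.720 m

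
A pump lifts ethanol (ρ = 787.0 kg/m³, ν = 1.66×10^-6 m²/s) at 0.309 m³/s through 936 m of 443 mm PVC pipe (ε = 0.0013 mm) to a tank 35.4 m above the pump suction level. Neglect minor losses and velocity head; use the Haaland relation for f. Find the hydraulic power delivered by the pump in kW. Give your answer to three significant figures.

P_hyd ≈ 97.8 kW

V = 4Q/(πD²) = 2.005 m/s; Re = 5.35×10^5; ε/D = 2.93×10^-6; f = 0.01294
h_f = f(L/D)V²/2g = 5.600 m
Total head H = z + h_f = 35.4 + 5.600 = 41.00 m
P_hyd = ρgQH = 787.0·9.81·0.309·41.00 = 97.81 kW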